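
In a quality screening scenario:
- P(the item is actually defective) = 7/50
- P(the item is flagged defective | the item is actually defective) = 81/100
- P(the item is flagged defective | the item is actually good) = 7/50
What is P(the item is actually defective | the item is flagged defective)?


Using Bayes' theorem:
P(A|B) = P(B|A)·P(A) / P(B)

P(the item is flagged defective) = 81/100 × 7/50 + 7/50 × 43/50
= 567/5000 + 301/2500 = 1169/5000

P(the item is actually defective|the item is flagged defective) = (567/5000) / (1169/5000) = 81/167

P(the item is actually defective|the item is flagged defective) = 81/167 ≈ 48.50%


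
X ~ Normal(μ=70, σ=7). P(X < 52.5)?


z = (52.5-70)/7 = -2.5
P(Z < -2.5) = 0.0062

P(X < 52.5) ≈ 0.0062


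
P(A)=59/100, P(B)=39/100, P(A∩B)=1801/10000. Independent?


P(A)×P(B) = 2301/10000
P(A∩B) = 1801/10000
Not equal → NOT independent

No, not independent


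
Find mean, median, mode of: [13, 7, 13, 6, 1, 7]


Sorted: [1, 6, 7, 7, 13, 13]
Mean = 47/6
Median = 7
Freq: {13: 2, 7: 2, 6: 1, 1: 1}
Mode: [7, 13]

Mean=47/6, Median=7, Mode=[7, 13]


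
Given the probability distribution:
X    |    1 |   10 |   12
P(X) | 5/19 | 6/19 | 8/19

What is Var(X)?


E[X] = 161/19
E[X²] = 1757/19
Var(X) = E[X²] - (E[X])² = 1757/19 - 25921/361 = 7462/361

Var(X) = 7462/361 ≈ 20.6704


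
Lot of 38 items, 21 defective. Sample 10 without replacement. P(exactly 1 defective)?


Hypergeometric: C(21,1)×C(17,9)/C(38,10)
= 21×24310/472733756 = 1365/1263994

P(X=1) = 1365/1263994 ≈ 0.11%


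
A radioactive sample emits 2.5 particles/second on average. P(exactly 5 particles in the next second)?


Poisson(λ=2.5): P(X=5) = e^(-λ)×λ^k/k!
= e^(-2.5) × 2.5^5 / 5!
≈ 0.08208499862 × 97.65625 / 120 ≈ 0.066801

P(X=5) ≈ 0.066801 ≈ 6.68%


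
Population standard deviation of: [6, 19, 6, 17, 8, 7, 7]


Mean = 70/7 = 10
  (6-10)²=16
  (19-10)²=81
  (6-10)²=16
  (17-10)²=49
  (8-10)²=4
  (7-10)²=9
  (7-10)²=9
Σ(x-μ)² = 184
σ² = 184/7

σ = √(184/7) ≈ 5.1270


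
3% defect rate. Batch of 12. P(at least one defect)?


P(all good) = (97/100)^12 = 693842360995438000295041/1000000000000000000000000
P(≥1 defect) = 306157639004561999704959/1000000000000000000000000

P = 306157639004561999704959/1000000000000000000000000 ≈ 30.62%


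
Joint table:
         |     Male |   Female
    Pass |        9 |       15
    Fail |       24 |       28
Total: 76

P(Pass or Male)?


P(Pass∨Male) = P(Pass) + P(Male) - P(Pass∧Male)
= (24 + 33 - 9)/76 = 48/76 = 12/19

P = 12/19 ≈ 63.16%


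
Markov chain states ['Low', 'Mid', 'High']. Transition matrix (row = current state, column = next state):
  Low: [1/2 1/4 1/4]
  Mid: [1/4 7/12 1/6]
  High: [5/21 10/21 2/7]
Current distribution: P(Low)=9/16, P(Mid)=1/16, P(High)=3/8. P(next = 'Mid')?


P(next=Mid) = Σᵢ P(now=i)×P(i→Mid)
= 9/16×1/4 + 1/16×7/12 + 3/8×10/21
= 9/64 + 7/192 + 5/28 = 239/672

P = 239/672 ≈ 0.3557


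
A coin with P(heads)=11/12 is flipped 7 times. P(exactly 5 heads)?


Binomial: P(X=5) = C(7,5)×p^5×(1-p)^2
= 21 × 161051/248832 × 1/144 = 1127357/11943936

P(X=5) = 1127357/11943936 ≈ 9.44%


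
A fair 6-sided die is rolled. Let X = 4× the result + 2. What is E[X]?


E[die] = (1+6)/2 = 7/2
E[X] = 4×7/2 + 2 = 16

E[X] = 16


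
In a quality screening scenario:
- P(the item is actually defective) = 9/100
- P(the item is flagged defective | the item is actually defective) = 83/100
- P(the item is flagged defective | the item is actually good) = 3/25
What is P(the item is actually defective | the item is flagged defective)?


Using Bayes' theorem:
P(A|B) = P(B|A)·P(A) / P(B)

P(the item is flagged defective) = 83/100 × 9/100 + 3/25 × 91/100
= 747/10000 + 273/2500 = 1839/10000

P(the item is actually defective|the item is flagged defective) = (747/10000) / (1839/10000) = 249/613

P(the item is actually defective|the item is flagged defective) = 249/613 ≈ 40.62%


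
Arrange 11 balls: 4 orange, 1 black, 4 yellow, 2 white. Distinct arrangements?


11!/(4!×1!×4!×2!) = 34650

34650


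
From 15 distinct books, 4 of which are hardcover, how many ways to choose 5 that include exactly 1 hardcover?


Choose 1 of the 4 hardcovers and 4 of the other 11 books:
C(4,1)×C(11,4) = 4×330 = 1320

1320


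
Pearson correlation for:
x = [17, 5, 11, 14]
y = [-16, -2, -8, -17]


n=4, Σx=47, Σy=-43, Σxy=-608, Σx²=631, Σy²=613
r = (4×(-608) - 47×(-43))/√((4×631 - 47²)(4×613 - (-43)²))
= -411/√(315×603) = -411/√189945 ≈ -411/435.8268 ≈ -0.9430

r ≈ -0.9430


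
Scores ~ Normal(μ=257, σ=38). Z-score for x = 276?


z = (x - μ)/σ = (276 - 257)/38 = 0.5

z = 0.5


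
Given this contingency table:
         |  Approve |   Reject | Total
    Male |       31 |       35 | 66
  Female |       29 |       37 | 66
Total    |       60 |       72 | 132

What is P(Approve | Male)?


P(Approve | Male) = 31/(31+35) = 31/66

P(Approve|Male) = 31/66 ≈ 46.97%


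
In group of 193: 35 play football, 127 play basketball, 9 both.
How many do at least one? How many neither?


|A∪B| = 35+127-9 = 153
Neither = 193-153 = 40

At least one: 153; Neither: 40


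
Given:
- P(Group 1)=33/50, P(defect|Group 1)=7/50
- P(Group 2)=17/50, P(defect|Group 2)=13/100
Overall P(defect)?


P(B) = Σ P(B|Aᵢ)×P(Aᵢ)
  7/50×33/50 = 231/2500
  13/100×17/50 = 221/5000
Sum = 683/5000

P(defect) = 683/5000 ≈ 13.66%


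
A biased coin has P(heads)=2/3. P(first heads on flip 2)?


Geometric: P(X=2) = (1-p)^(k-1)×p = (1/3)^1×2/3 = 2/9

P(X=2) = 2/9 ≈ 22.22%


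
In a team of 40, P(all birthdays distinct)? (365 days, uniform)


P(all different) = Π(365-i)/365 for i=0..39
= (365/365)×(364/365)×...×(326/365)
= 0.108768

P ≈ 0.1088 ≈ 10.88%


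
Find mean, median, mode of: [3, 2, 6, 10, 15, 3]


Sorted: [2, 3, 3, 6, 10, 15]
Mean = 39/6 = 13/2
Median = 9/2
Freq: {3: 2, 2: 1, 6: 1, 10: 1, 15: 1}
Mode: [3]

Mean=13/2, Median=9/2, Mode=3


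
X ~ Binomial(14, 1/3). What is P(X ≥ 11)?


P(X ≥ 11) = Σ P(X=i) for i=11..14
P(X=11) = 2912/4782969
P(X=12) = 364/4782969
P(X=13) = 28/4782969
P(X=14) = 1/4782969
Sum = 3305/4782969

P(X ≥ 11) = 3305/4782969 ≈ 0.07%


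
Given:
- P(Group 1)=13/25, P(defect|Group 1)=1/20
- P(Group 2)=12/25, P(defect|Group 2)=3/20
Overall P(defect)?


P(B) = Σ P(B|Aᵢ)×P(Aᵢ)
  1/20×13/25 = 13/500
  3/20×12/25 = 9/125
Sum = 49/500

P(defect) = 49/500 ≈ 9.80%


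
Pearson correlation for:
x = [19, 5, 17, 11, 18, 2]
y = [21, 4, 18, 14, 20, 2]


n=6, Σx=72, Σy=79, Σxy=1243, Σx²=1124, Σy²=1381
r = (6×1243 - 72×79)/√((6×1124 - 72²)(6×1381 - 79²))
= 1770/√(1560×2045) = 1770/√3190200 ≈ 1770/1786.1131 ≈ 0.9910

r ≈ 0.9910


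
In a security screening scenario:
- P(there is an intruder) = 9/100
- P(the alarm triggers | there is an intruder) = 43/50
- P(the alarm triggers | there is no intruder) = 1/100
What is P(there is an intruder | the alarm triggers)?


Using Bayes' theorem:
P(A|B) = P(B|A)·P(A) / P(B)

P(the alarm triggers) = 43/50 × 9/100 + 1/100 × 91/100
= 387/5000 + 91/10000 = 173/2000

P(there is an intruder|the alarm triggers) = (387/5000) / (173/2000) = 774/865

P(there is an intruder|the alarm triggers) = 774/865 ≈ 89.48%


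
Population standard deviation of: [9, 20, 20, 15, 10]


Mean = 74/5
  (9-74/5)²=841/25
  (20-74/5)²=676/25
  (20-74/5)²=676/25
  (15-74/5)²=1/25
  (10-74/5)²=576/25
Σ(x-μ)² = 554/5
σ² = (554/5)/5 = 554/25

σ = √(554/25) ≈ 4.7074


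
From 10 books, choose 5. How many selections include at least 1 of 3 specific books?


Complement: C(10,5) - C(7,5) = 252 - 21 = 231

231


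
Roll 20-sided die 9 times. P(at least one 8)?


P(no 8)^9 = (19/20)^9 = 322687697779/512000000000
P(≥1) = 1 - 322687697779/512000000000 = 189312302221/512000000000

P = 189312302221/512000000000 ≈ 36.98%


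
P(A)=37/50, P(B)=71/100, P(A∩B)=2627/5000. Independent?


P(A)×P(B) = 2627/5000
P(A∩B) = 2627/5000
Equal ✓ → Independent

Yes, independent


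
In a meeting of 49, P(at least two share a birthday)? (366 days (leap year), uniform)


P(all different) = Π(366-i)/366 for i=0..48
= 0.034553
P(match) = 1 - 0.034553 = 0.965447

P ≈ 0.9654 ≈ 96.54%


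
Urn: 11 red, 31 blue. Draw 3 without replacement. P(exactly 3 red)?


Hypergeometric: C(11,3)×C(31,0)/C(42,3)
= 165×1/11480 = 33/2296

P(X=3) = 33/2296 ≈ 1.44%


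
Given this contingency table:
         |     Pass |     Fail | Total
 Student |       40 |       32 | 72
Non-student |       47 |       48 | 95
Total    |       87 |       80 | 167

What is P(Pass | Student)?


P(Pass | Student) = 40/(40+32) = 40/72 = 5/9

P(Pass|Student) = 5/9 ≈ 55.56%


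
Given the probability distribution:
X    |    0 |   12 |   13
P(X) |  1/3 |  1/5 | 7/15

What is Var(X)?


E[X] = 127/15
E[X²] = 323/3
Var(X) = E[X²] - (E[X])² = 323/3 - 16129/225 = 8096/225

Var(X) = 8096/225 ≈ 35.9822


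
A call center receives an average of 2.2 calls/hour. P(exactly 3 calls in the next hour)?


Poisson(λ=2.2): P(X=3) = e^(-λ)×λ^k/k!
= e^(-2.2) × 2.2^3 / 3!
≈ 0.1108031584 × 10.648 / 6 ≈ 0.196639

P(X=3) ≈ 0.196639 ≈ 19.66%


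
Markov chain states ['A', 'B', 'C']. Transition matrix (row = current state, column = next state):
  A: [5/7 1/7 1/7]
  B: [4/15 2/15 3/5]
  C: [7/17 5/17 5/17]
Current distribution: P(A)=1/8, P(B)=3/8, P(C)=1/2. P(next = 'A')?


P(next=A) = Σᵢ P(now=i)×P(i→A)
= 1/8×5/7 + 3/8×4/15 + 1/2×7/17
= 5/56 + 1/10 + 7/34 = 1881/4760

P = 1881/4760 ≈ 0.3952


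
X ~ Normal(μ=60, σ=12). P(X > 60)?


z = (60-60)/12 = 0.0
P(X > 60) = 1 - P(Z ≤ 0.0) = 1 - 0.5000 = 0.5000

P(X > 60) ≈ 0.5000


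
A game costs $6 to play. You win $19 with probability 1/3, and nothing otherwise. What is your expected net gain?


E[gain] = (19-6)×1/3 + (-6)×2/3
= 13/3 - 4 = 1/3

Expected net gain = $1/3 ≈ $0.33


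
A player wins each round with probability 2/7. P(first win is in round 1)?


Geometric: P(X=1) = (1-p)^(k-1)×p = (5/7)^0×2/7 = 2/7

P(X=1) = 2/7 ≈ 28.57%


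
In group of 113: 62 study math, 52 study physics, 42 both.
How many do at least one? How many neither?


|A∪B| = 62+52-42 = 72
Neither = 113-72 = 41

At least one: 72; Neither: 41


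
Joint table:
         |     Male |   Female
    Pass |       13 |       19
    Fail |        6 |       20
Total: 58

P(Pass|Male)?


P(Pass|Male) = 13/(13+6) = 13/19

P = 13/19 ≈ 68.42%


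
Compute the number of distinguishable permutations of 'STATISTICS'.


Letters: 10, freq: {'S': 3, 'T': 3, 'A': 1, 'I': 2, 'C': 1}
10!/(3!×3!×1!×2!×1!) = 3628800/72 = 50400

50400


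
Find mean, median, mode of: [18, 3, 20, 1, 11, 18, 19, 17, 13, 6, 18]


Sorted: [1, 3, 6, 11, 13, 17, 18, 18, 18, 19, 20]
Mean = 144/11
Median = 17
Freq: {18: 3, 3: 1, 20: 1, 1: 1, 11: 1, 19: 1, 17: 1, 13: 1, 6: 1}
Mode: [18]

Mean=144/11, Median=17, Mode=18


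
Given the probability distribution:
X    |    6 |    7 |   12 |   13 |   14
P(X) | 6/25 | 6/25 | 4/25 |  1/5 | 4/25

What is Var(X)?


E[X] = 247/25
E[X²] = 543/5
Var(X) = E[X²] - (E[X])² = 543/5 - 61009/625 = 6866/625

Var(X) = 6866/625 ≈ 10.9856


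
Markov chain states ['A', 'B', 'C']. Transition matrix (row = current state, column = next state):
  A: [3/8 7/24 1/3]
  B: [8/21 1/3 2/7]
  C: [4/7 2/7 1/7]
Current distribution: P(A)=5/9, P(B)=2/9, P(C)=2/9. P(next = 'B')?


P(next=B) = Σᵢ P(now=i)×P(i→B)
= 5/9×7/24 + 2/9×1/3 + 2/9×2/7
= 35/216 + 2/27 + 4/63 = 151/504

P = 151/504 ≈ 0.2996


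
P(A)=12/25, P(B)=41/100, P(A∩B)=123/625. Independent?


P(A)×P(B) = 123/625
P(A∩B) = 123/625
Equal ✓ → Independent

Yes, independent


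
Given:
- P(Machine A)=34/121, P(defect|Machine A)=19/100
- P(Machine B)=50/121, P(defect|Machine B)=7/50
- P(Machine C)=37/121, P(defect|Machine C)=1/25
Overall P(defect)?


P(B) = Σ P(B|Aᵢ)×P(Aᵢ)
  19/100×34/121 = 323/6050
  7/50×50/121 = 7/121
  1/25×37/121 = 37/3025
Sum = 747/6050

P(defect) = 747/6050 ≈ 12.35%


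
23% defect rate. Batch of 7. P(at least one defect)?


P(all good) = (77/100)^7 = 16048523266853/100000000000000
P(≥1 defect) = 83951476733147/100000000000000

P = 83951476733147/100000000000000 ≈ 83.95%


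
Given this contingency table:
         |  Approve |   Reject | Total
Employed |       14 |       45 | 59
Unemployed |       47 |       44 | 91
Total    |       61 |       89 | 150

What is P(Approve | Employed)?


P(Approve | Employed) = 14/(14+45) = 14/59

P(Approve|Employed) = 14/59 ≈ 23.73%


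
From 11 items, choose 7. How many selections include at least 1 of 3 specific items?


Complement: C(11,7) - C(8,7) = 330 - 8 = 322

322


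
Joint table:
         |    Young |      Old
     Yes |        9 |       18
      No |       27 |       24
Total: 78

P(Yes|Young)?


P(Yes|Young) = 9/(9+27) = 9/36 = 1/4

P = 1/4 ≈ 25.00%


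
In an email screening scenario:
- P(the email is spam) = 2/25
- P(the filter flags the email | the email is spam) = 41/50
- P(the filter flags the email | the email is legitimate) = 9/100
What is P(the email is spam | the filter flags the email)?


Using Bayes' theorem:
P(A|B) = P(B|A)·P(A) / P(B)

P(the filter flags the email) = 41/50 × 2/25 + 9/100 × 23/25
= 41/625 + 207/2500 = 371/2500

P(the email is spam|the filter flags the email) = (41/625) / (371/2500) = 164/371

P(the email is spam|the filter flags the email) = 164/371 ≈ 44.20%


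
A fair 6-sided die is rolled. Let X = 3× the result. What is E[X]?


E[die] = (1+6)/2 = 7/2
E[X] = 3 × 7/2 = 21/2

E[X] = 21/2


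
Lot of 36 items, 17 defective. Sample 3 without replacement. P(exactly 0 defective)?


Hypergeometric: C(17,0)×C(19,3)/C(36,3)
= 1×969/7140 = 19/140

P(X=0) = 19/140 ≈ 13.57%


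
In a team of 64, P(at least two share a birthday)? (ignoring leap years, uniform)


P(all different) = Π(365-i)/365 for i=0..63
= 0.002810
P(match) = 1 - 0.002810 = 0.997190

P ≈ 0.9972 ≈ 99.72%


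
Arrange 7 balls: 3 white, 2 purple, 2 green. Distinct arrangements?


7!/(3!×2!×2!) = 210

210


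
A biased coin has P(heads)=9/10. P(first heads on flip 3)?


Geometric: P(X=3) = (1-p)^(k-1)×p = (1/10)^2×9/10 = 9/1000

P(X=3) = 9/1000 ≈ 0.90%


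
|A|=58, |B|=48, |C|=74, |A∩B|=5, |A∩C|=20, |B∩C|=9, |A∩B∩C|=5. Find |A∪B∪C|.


|A∪B∪C| = 58+48+74-5-20-9+5 = 151

|A∪B∪C| = 151


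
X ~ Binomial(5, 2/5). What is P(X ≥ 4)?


P(X ≥ 4) = Σ P(X=i) for i=4..5
P(X=4) = 48/625
P(X=5) = 32/3125
Sum = 272/3125

P(X ≥ 4) = 272/3125 ≈ 8.70%


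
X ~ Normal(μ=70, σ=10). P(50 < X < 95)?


z₁=(50-70)/10=-2.0, z₂=(95-70)/10=2.5
P = Φ(2.5) - Φ(-2.0) = 0.993790 - 0.022750 = 0.971040 ≈ 0.9710

P(50 < X < 95) ≈ 0.9710


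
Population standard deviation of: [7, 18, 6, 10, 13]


Mean = 54/5
  (7-54/5)²=361/25
  (18-54/5)²=1296/25
  (6-54/5)²=576/25
  (10-54/5)²=16/25
  (13-54/5)²=121/25
Σ(x-μ)² = 474/5
σ² = (474/5)/5 = 474/25

σ = √(474/25) ≈ 4.3543


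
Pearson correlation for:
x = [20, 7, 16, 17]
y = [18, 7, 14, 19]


n=4, Σx=60, Σy=58, Σxy=956, Σx²=994, Σy²=930
r = (4×956 - 60×58)/√((4×994 - 60²)(4×930 - 58²))
= 344/√(376×356) = 344/√133856 ≈ 344/365.8634 ≈ 0.9402

r ≈ 0.9402


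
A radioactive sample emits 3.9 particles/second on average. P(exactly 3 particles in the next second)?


Poisson(λ=3.9): P(X=3) = e^(-λ)×λ^k/k!
= e^(-3.9) × 3.9^3 / 3!
≈ 0.02024191145 × 59.319 / 6 ≈ 0.200122

P(X=3) ≈ 0.200122 ≈ 20.01%


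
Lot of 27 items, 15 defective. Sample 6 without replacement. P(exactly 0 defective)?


Hypergeometric: C(15,0)×C(12,6)/C(27,6)
= 1×924/296010 = 14/4485

P(X=0) = 14/4485 ≈ 0.31%


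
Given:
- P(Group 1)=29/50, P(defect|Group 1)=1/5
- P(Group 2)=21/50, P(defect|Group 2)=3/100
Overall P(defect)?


P(B) = Σ P(B|Aᵢ)×P(Aᵢ)
  1/5×29/50 = 29/250
  3/100×21/50 = 63/5000
Sum = 643/5000

P(defect) = 643/5000 ≈ 12.86%


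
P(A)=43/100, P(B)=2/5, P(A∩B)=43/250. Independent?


P(A)×P(B) = 43/250
P(A∩B) = 43/250
Equal ✓ → Independent

Yes, independent


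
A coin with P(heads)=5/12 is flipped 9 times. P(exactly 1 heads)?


Binomial: P(X=1) = C(9,1)×p^1×(1-p)^8
= 9 × 5/12 × 5764801/429981696 = 28824005/573308928

P(X=1) = 28824005/573308928 ≈ 5.03%


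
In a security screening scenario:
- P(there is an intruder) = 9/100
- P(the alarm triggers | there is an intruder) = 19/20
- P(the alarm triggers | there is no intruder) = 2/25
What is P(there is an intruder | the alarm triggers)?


Using Bayes' theorem:
P(A|B) = P(B|A)·P(A) / P(B)

P(the alarm triggers) = 19/20 × 9/100 + 2/25 × 91/100
= 171/2000 + 91/1250 = 1583/10000

P(there is an intruder|the alarm triggers) = (171/2000) / (1583/10000) = 855/1583

P(there is an intruder|the alarm triggers) = 855/1583 ≈ 54.01%


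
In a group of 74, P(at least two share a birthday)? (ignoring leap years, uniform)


P(all different) = Π(365-i)/365 for i=0..73
= 0.000351
P(match) = 1 - 0.000351 = 0.999649

P ≈ 0.9996 ≈ 99.96%


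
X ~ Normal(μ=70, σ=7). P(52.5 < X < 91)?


z₁=(52.5-70)/7=-2.5, z₂=(91-70)/7=3.0
P = Φ(3.0) - Φ(-2.5) = 0.998650 - 0.006210 = 0.992440 ≈ 0.9924

P(52.5 < X < 91) ≈ 0.9924


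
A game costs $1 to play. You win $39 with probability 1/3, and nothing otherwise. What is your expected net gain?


E[gain] = (39-1)×1/3 + (-1)×2/3
= 38/3 - 2/3 = 12

Expected net gain = $12 ≈ $12.00


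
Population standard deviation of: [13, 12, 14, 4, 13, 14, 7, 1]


Mean = 78/8 = 39/4
  (13-39/4)²=169/16
  (12-39/4)²=81/16
  (14-39/4)²=289/16
  (4-39/4)²=529/16
  (13-39/4)²=169/16
  (14-39/4)²=289/16
  (7-39/4)²=121/16
  (1-39/4)²=1225/16
Σ(x-μ)² = 359/2
σ² = (359/2)/8 = 359/16

σ = √(359/16) ≈ 4.7368


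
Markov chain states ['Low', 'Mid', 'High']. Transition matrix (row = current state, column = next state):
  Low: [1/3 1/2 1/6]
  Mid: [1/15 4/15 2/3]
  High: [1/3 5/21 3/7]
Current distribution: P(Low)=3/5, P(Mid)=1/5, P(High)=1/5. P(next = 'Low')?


P(next=Low) = Σᵢ P(now=i)×P(i→Low)
= 3/5×1/3 + 1/5×1/15 + 1/5×1/3
= 1/5 + 1/75 + 1/15 = 7/25

P = 7/25 ≈ 0.2800


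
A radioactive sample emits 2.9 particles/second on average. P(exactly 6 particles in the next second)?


Poisson(λ=2.9): P(X=6) = e^(-λ)×λ^k/k!
= e^(-2.9) × 2.9^6 / 6!
≈ 0.05502322006 × 594.823321 / 720 ≈ 0.045457

P(X=6) ≈ 0.045457 ≈ 4.55%


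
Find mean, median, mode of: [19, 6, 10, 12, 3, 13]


Sorted: [3, 6, 10, 12, 13, 19]
Mean = 63/6 = 21/2
Median = 11
Freq: {19: 1, 6: 1, 10: 1, 12: 1, 3: 1, 13: 1}
Mode: No mode

Mean=21/2, Median=11, Mode=No mode


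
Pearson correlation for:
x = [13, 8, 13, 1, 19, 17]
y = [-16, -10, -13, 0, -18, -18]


n=6, Σx=71, Σy=-75, Σxy=-1105, Σx²=1053, Σy²=1173
r = (6×(-1105) - 71×(-75))/√((6×1053 - 71²)(6×1173 - (-75)²))
= -1305/√(1277×1413) = -1305/√1804401 ≈ -1305/1343.2799 ≈ -0.9715

r ≈ -0.9715


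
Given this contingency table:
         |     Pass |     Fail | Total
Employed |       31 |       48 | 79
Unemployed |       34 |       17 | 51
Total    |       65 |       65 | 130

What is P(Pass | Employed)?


P(Pass | Employed) = 31/(31+48) = 31/79

P(Pass|Employed) = 31/79 ≈ 39.24%


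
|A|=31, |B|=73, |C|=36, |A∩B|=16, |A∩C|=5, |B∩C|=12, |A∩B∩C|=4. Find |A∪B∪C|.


|A∪B∪C| = 31+73+36-16-5-12+4 = 111

|A∪B∪C| = 111


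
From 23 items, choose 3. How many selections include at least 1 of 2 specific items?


Complement: C(23,3) - C(21,3) = 1771 - 1330 = 441

441


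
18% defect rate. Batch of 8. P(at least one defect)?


P(all good) = (41/50)^8 = 7984925229121/39062500000000
P(≥1 defect) = 31077574770879/39062500000000

P = 31077574770879/39062500000000 ≈ 79.56%


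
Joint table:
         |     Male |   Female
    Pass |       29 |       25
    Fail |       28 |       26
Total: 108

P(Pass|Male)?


P(Pass|Male) = 29/(29+28) = 29/57

P = 29/57 ≈ 50.88%


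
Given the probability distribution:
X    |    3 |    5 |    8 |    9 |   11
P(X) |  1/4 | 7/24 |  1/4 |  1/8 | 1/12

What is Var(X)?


E[X] = 25/4
E[X²] = 183/4
Var(X) = E[X²] - (E[X])² = 183/4 - 625/16 = 107/16

Var(X) = 107/16 ≈ 6.6875


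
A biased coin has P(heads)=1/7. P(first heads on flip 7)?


Geometric: P(X=7) = (1-p)^(k-1)×p = (6/7)^6×1/7 = 46656/823543

P(X=7) = 46656/823543 ≈ 5.67%


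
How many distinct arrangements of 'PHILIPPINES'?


Letters: 11, freq: {'P': 3, 'H': 1, 'I': 3, 'L': 1, 'N': 1, 'E': 1, 'S': 1}
11!/(3!×1!×3!×1!×1!×1!×1!) = 39916800/36 = 1108800

1108800


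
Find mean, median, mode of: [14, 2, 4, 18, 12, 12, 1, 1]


Sorted: [1, 1, 2, 4, 12, 12, 14, 18]
Mean = 64/8 = 8
Median = 8
Freq: {14: 1, 2: 1, 4: 1, 18: 1, 12: 2, 1: 2}
Mode: [1, 12]

Mean=8, Median=8, Mode=[1, 12]


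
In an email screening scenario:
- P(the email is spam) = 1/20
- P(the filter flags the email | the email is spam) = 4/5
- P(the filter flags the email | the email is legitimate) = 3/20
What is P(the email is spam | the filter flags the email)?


Using Bayes' theorem:
P(A|B) = P(B|A)·P(A) / P(B)

P(the filter flags the email) = 4/5 × 1/20 + 3/20 × 19/20
= 1/25 + 57/400 = 73/400

P(the email is spam|the filter flags the email) = (1/25) / (73/400) = 16/73

P(the email is spam|the filter flags the email) = 16/73 ≈ 21.92%


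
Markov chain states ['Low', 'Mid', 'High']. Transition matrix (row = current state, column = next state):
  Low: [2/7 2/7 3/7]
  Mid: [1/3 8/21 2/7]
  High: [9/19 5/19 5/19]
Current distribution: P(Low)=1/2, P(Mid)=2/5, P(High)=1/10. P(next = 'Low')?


P(next=Low) = Σᵢ P(now=i)×P(i→Low)
= 1/2×2/7 + 2/5×1/3 + 1/10×9/19
= 1/7 + 2/15 + 9/190 = 1291/3990

P = 1291/3990 ≈ 0.3236


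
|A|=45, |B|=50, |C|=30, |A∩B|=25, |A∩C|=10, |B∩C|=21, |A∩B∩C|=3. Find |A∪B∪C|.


|A∪B∪C| = 45+50+30-25-10-21+3 = 72

|A∪B∪C| = 72


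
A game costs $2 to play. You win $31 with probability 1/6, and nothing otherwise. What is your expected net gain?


E[gain] = (31-2)×1/6 + (-2)×5/6
= 29/6 - 5/3 = 19/6

Expected net gain = $19/6 ≈ $3.17


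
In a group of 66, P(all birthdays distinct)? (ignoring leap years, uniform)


P(all different) = Π(365-i)/365 for i=0..65
= (365/365)×(364/365)×...×(300/365)
= 0.001904

P ≈ 0.0019 ≈ 0.19%


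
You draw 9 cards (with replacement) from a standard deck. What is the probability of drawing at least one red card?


P(not a red card) = 26/52 = 1/2
P(none in 9 draws) = (1/2)^9 = 1/512
P(≥1 red card) = 1 - 1/512 = 511/512

P = 511/512 ≈ 99.80%


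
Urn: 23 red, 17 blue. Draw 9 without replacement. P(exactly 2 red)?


Hypergeometric: C(23,2)×C(17,7)/C(40,9)
= 253×19448/273438880 = 253/14060

P(X=2) = 253/14060 ≈ 1.80%


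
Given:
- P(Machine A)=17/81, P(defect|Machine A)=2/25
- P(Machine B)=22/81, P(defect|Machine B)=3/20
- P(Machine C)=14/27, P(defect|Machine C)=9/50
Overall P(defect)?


P(B) = Σ P(B|Aᵢ)×P(Aᵢ)
  2/25×17/81 = 34/2025
  3/20×22/81 = 11/270
  9/50×14/27 = 7/75
Sum = 611/4050

P(defect) = 611/4050 ≈ 15.09%


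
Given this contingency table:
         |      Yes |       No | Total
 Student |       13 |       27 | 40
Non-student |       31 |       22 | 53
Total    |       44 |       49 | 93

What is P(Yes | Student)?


P(Yes | Student) = 13/(13+27) = 13/40

P(Yes|Student) = 13/40 ≈ 32.50%


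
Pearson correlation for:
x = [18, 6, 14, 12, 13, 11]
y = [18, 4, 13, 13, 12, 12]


n=6, Σx=74, Σy=72, Σxy=974, Σx²=990, Σy²=966
r = (6×974 - 74×72)/√((6×990 - 74²)(6×966 - 72²))
= 516/√(464×612) = 516/√283968 ≈ 516/532.8865 ≈ 0.9683

r ≈ 0.9683


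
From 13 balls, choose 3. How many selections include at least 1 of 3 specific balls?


Complement: C(13,3) - C(10,3) = 286 - 120 = 166

166


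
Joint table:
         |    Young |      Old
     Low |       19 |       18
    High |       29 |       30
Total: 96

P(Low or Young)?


P(Low∨Young) = P(Low) + P(Young) - P(Low∧Young)
= (37 + 48 - 19)/96 = 66/96 = 11/16

P = 11/16 ≈ 68.75%


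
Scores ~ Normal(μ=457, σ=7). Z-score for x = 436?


z = (x - μ)/σ = (436 - 457)/7 = -3.0

z = -3.0


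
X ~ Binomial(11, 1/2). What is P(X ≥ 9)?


P(X ≥ 9) = Σ P(X=i) for i=9..11
P(X=9) = 55/2048
P(X=10) = 11/2048
P(X=11) = 1/2048
Sum = 67/2048

P(X ≥ 9) = 67/2048 ≈ 3.27%


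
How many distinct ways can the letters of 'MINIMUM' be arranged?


Letters: 7, freq: {'M': 3, 'I': 2, 'N': 1, 'U': 1}
7!/(3!×2!×1!×1!) = 5040/12 = 420

420


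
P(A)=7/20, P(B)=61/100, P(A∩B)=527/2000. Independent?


P(A)×P(B) = 427/2000
P(A∩B) = 527/2000
Not equal → NOT independent

No, not independent


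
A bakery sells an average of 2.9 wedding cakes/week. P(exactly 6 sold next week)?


Poisson(λ=2.9): P(X=6) = e^(-λ)×λ^k/k!
= e^(-2.9) × 2.9^6 / 6!
≈ 0.05502322006 × 594.823321 / 720 ≈ 0.045457

P(X=6) ≈ 0.045457 ≈ 4.55%


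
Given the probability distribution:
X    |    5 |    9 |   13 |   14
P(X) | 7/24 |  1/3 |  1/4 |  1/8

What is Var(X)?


E[X] = 227/24
E[X²] = 2425/24
Var(X) = E[X²] - (E[X])² = 2425/24 - 51529/576 = 6671/576

Var(X) = 6671/576 ≈ 11.5816


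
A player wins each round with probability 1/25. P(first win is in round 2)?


Geometric: P(X=2) = (1-p)^(k-1)×p = (24/25)^1×1/25 = 24/625

P(X=2) = 24/625 ≈ 3.84%


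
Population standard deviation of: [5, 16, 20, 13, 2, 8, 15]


Mean = 79/7
  (5-79/7)²=1936/49
  (16-79/7)²=1089/49
  (20-79/7)²=3721/49
  (13-79/7)²=144/49
  (2-79/7)²=4225/49
  (8-79/7)²=529/49
  (15-79/7)²=676/49
Σ(x-μ)² = 1760/7
σ² = (1760/7)/7 = 1760/49

σ = √(1760/49) ≈ 5.9932


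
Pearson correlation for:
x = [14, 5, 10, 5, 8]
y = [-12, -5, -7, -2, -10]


n=5, Σx=42, Σy=-36, Σxy=-353, Σx²=410, Σy²=322
r = (5×(-353) - 42×(-36))/√((5×410 - 42²)(5×322 - (-36)²))
= -253/√(286×314) = -253/√89804 ≈ -253/299.6732 ≈ -0.8443

r ≈ -0.8443


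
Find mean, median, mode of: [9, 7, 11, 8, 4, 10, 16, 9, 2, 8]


Sorted: [2, 4, 7, 8, 8, 9, 9, 10, 11, 16]
Mean = 84/10 = 42/5
Median = 17/2
Freq: {9: 2, 7: 1, 11: 1, 8: 2, 4: 1, 10: 1, 16: 1, 2: 1}
Mode: [8, 9]

Mean=42/5, Median=17/2, Mode=[8, 9]


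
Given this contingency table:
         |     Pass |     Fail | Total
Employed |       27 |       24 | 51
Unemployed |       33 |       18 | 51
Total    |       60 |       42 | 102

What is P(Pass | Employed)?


P(Pass | Employed) = 27/(27+24) = 27/51 = 9/17

P(Pass|Employed) = 9/17 ≈ 52.94%


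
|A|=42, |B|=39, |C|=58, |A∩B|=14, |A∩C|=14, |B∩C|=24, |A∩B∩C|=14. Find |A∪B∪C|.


|A∪B∪C| = 42+39+58-14-14-24+14 = 101

|A∪B∪C| = 101


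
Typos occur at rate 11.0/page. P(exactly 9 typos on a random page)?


Poisson(λ=11.0): P(X=9) = e^(-λ)×λ^k/k!
= e^(-11.0) × 11.0^9 / 9!
≈ 1.670170079e-05 × 2357947691 / 362880 ≈ 0.108526

P(X=9) ≈ 0.108526 ≈ 10.85%


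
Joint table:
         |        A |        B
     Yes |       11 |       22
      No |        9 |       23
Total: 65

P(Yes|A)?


P(Yes|A) = 11/(11+9) = 11/20

P = 11/20 ≈ 55.00%


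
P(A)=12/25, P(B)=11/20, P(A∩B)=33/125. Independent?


P(A)×P(B) = 33/125
P(A∩B) = 33/125
Equal ✓ → Independent

Yes, independent


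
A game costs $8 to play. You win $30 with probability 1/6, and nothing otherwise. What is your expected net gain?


E[gain] = (30-8)×1/6 + (-8)×5/6
= 11/3 - 20/3 = -3

Expected net gain = $-3 ≈ $-3.00


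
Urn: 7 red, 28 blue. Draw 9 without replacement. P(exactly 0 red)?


Hypergeometric: C(7,0)×C(28,9)/C(35,9)
= 1×6906900/70607460 = 1495/15283

P(X=0) = 1495/15283 ≈ 9.78%


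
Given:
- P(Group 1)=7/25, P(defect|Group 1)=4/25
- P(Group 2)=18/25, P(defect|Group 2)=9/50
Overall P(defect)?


P(B) = Σ P(B|Aᵢ)×P(Aᵢ)
  4/25×7/25 = 28/625
  9/50×18/25 = 81/625
Sum = 109/625

P(defect) = 109/625 ≈ 17.44%


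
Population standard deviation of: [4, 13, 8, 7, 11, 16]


Mean = 59/6
  (4-59/6)²=1225/36
  (13-59/6)²=361/36
  (8-59/6)²=121/36
  (7-59/6)²=289/36
  (11-59/6)²=49/36
  (16-59/6)²=1369/36
Σ(x-μ)² = 569/6
σ² = (569/6)/6 = 569/36

σ = √(569/36) ≈ 3.9756


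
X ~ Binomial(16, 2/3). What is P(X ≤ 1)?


P(X ≤ 1) = Σ P(X=i) for i=0..1
P(X=0) = 1/43046721
P(X=1) = 32/43046721
Sum = 11/14348907

P(X ≤ 1) = 11/14348907 ≈ 0.00%


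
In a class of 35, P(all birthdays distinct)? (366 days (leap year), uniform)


P(all different) = Π(366-i)/366 for i=0..34
= (366/366)×(365/366)×...×(332/366)
= 0.186502

P ≈ 0.1865 ≈ 18.65%


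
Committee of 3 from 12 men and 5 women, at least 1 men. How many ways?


Count by #men:
  1M,2W: C(12,1)×C(5,2)=120
  2M,1W: C(12,2)×C(5,1)=330
  3M,0W: C(12,3)×C(5,0)=220
Total = 670

670


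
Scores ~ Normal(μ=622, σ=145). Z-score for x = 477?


z = (x - μ)/σ = (477 - 622)/145 = -1.0

z = -1.0


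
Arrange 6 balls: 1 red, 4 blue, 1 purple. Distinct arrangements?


6!/(1!×4!×1!) = 30

30


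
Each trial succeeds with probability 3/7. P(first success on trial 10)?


Geometric: P(X=10) = (1-p)^(k-1)×p = (4/7)^9×3/7 = 786432/282475249

P(X=10) = 786432/282475249 ≈ 0.28%


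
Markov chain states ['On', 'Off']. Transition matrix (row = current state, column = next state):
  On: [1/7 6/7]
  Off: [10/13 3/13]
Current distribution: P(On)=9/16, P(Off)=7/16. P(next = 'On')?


P(next=On) = Σᵢ P(now=i)×P(i→On)
= 9/16×1/7 + 7/16×10/13
= 9/112 + 35/104 = 607/1456

P = 607/1456 ≈ 0.4169


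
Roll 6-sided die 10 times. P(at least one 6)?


P(no 6)^10 = (5/6)^10 = 9765625/60466176
P(≥1) = 1 - 9765625/60466176 = 50700551/60466176

P = 50700551/60466176 ≈ 83.85%


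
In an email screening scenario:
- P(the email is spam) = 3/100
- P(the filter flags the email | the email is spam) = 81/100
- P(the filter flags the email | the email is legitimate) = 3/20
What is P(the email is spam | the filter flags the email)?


Using Bayes' theorem:
P(A|B) = P(B|A)·P(A) / P(B)

P(the filter flags the email) = 81/100 × 3/100 + 3/20 × 97/100
= 243/10000 + 291/2000 = 849/5000

P(the email is spam|the filter flags the email) = (243/10000) / (849/5000) = 81/566

P(the email is spam|the filter flags the email) = 81/566 ≈ 14.31%


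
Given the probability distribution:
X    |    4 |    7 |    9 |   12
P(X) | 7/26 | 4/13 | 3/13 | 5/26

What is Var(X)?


E[X] = 99/13
E[X²] = 855/13
Var(X) = E[X²] - (E[X])² = 855/13 - 9801/169 = 1314/169

Var(X) = 1314/169 ≈ 7.7751


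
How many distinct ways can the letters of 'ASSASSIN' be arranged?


Letters: 8, freq: {'A': 2, 'S': 4, 'I': 1, 'N': 1}
8!/(2!×4!×1!×1!) = 40320/48 = 840

840


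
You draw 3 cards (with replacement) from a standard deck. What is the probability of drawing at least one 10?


P(not a 10) = 48/52 = 12/13
P(none in 3 draws) = (12/13)^3 = 1728/2197
P(≥1 10) = 1 - 1728/2197 = 469/2197

P = 469/2197 ≈ 21.35%


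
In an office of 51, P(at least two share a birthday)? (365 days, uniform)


P(all different) = Π(365-i)/365 for i=0..50
= 0.025568
P(match) = 1 - 0.025568 = 0.974432

P ≈ 0.9744 ≈ 97.44%


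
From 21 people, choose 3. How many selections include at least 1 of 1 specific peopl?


Complement: C(21,3) - C(20,3) = 1330 - 1140 = 190

190


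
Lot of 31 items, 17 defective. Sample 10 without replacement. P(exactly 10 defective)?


Hypergeometric: C(17,10)×C(14,0)/C(31,10)
= 19448×1/44352165 = 136/310155

P(X=10) = 136/310155 ≈ 0.04%


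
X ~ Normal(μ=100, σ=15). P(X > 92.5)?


z = (92.5-100)/15 = -0.5
P(X > 92.5) = 1 - P(Z ≤ -0.5) = 1 - 0.3085 = 0.6915

P(X > 92.5) ≈ 0.6915


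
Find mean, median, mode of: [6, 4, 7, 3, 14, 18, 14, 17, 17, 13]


Sorted: [3, 4, 6, 7, 13, 14, 14, 17, 17, 18]
Mean = 113/10
Median = 27/2
Freq: {6: 1, 4: 1, 7: 1, 3: 1, 14: 2, 18: 1, 17: 2, 13: 1}
Mode: [14, 17]

Mean=113/10, Median=27/2, Mode=[14, 17]


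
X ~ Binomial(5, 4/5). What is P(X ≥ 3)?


P(X ≥ 3) = Σ P(X=i) for i=3..5
P(X=3) = 128/625
P(X=4) = 256/625
P(X=5) = 1024/3125
Sum = 2944/3125

P(X ≥ 3) = 2944/3125 ≈ 94.21%


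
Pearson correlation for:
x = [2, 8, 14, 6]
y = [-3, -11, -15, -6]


n=4, Σx=30, Σy=-35, Σxy=-340, Σx²=300, Σy²=391
r = (4×(-340) - 30×(-35))/√((4×300 - 30²)(4×391 - (-35)²))
= -310/√(300×339) = -310/√101700 ≈ -310/318.9044 ≈ -0.9721

r ≈ -0.9721


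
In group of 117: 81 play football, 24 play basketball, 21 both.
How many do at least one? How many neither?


|A∪B| = 81+24-21 = 84
Neither = 117-84 = 33

At least one: 84; Neither: 33


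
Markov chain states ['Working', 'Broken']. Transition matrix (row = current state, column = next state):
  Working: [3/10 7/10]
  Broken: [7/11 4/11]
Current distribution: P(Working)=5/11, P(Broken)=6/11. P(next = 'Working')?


P(next=Working) = Σᵢ P(now=i)×P(i→Working)
= 5/11×3/10 + 6/11×7/11
= 3/22 + 42/121 = 117/242

P = 117/242 ≈ 0.4835


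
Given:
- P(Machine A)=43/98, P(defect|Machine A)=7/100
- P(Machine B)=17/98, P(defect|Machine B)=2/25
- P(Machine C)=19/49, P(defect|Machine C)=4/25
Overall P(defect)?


P(B) = Σ P(B|Aᵢ)×P(Aᵢ)
  7/100×43/98 = 43/1400
  2/25×17/98 = 17/1225
  4/25×19/49 = 76/1225
Sum = 209/1960

P(defect) = 209/1960 ≈ 10.66%


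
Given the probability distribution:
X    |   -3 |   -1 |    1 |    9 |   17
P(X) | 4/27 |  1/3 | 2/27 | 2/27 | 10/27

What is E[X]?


E[X] = Σ x·P(X=x)
= (-3)×(4/27) + (-1)×(1/3) + (1)×(2/27) + (9)×(2/27) + (17)×(10/27)
= 169/27

E[X] = 169/27


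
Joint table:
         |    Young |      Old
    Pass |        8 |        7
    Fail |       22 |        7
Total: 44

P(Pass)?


P(Pass) = (8+7)/44 = 15/44

P(Pass) = 15/44 ≈ 34.09%


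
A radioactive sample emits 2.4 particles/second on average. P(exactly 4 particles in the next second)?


Poisson(λ=2.4): P(X=4) = e^(-λ)×λ^k/k!
= e^(-2.4) × 2.4^4 / 4!
≈ 0.09071795329 × 33.1776 / 24 ≈ 0.125408

P(X=4) ≈ 0.125408 ≈ 12.54%


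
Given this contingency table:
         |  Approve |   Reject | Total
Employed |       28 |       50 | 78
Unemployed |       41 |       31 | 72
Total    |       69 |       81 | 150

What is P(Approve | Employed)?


P(Approve | Employed) = 28/(28+50) = 28/78 = 14/39

P(Approve|Employed) = 14/39 ≈ 35.90%


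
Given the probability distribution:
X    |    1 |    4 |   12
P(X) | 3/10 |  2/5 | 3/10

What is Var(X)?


E[X] = 11/2
E[X²] = 499/10
Var(X) = E[X²] - (E[X])² = 499/10 - 121/4 = 393/20

Var(X) = 393/20 ≈ 19.6500


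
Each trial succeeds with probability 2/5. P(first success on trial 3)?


Geometric: P(X=3) = (1-p)^(k-1)×p = (3/5)^2×2/5 = 18/125

P(X=3) = 18/125 ≈ 14.40%


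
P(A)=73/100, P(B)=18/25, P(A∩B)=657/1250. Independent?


P(A)×P(B) = 657/1250
P(A∩B) = 657/1250
Equal ✓ → Independent

Yes, independent


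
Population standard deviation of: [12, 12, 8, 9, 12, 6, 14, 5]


Mean = 78/8 = 39/4
  (12-39/4)²=81/16
  (12-39/4)²=81/16
  (8-39/4)²=49/16
  (9-39/4)²=9/16
  (12-39/4)²=81/16
  (6-39/4)²=225/16
  (14-39/4)²=289/16
  (5-39/4)²=361/16
Σ(x-μ)² = 147/2
σ² = (147/2)/8 = 147/16

σ = √(147/16) ≈ 3.0311


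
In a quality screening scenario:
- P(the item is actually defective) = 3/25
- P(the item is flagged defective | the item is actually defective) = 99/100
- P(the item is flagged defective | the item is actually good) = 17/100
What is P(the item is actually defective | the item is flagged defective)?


Using Bayes' theorem:
P(A|B) = P(B|A)·P(A) / P(B)

P(the item is flagged defective) = 99/100 × 3/25 + 17/100 × 22/25
= 297/2500 + 187/1250 = 671/2500

P(the item is actually defective|the item is flagged defective) = (297/2500) / (671/2500) = 27/61

P(the item is actually defective|the item is flagged defective) = 27/61 ≈ 44.26%


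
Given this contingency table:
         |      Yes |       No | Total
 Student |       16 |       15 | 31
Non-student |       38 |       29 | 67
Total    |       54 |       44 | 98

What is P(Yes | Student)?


P(Yes | Student) = 16/(16+15) = 16/31

P(Yes|Student) = 16/31 ≈ 51.61%


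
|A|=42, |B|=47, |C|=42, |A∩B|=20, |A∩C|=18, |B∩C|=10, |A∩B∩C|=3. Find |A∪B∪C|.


|A∪B∪C| = 42+47+42-20-18-10+3 = 86

|A∪B∪C| = 86


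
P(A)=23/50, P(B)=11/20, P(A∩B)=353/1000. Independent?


P(A)×P(B) = 253/1000
P(A∩B) = 353/1000
Not equal → NOT independent

No, not independent


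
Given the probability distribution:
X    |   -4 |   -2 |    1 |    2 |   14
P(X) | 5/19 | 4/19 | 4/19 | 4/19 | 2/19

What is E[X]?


E[X] = Σ x·P(X=x)
= (-4)×(5/19) + (-2)×(4/19) + (1)×(4/19) + (2)×(4/19) + (14)×(2/19)
= 12/19

E[X] = 12/19


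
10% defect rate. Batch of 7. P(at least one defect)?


P(all good) = (9/10)^7 = 4782969/10000000
P(≥1 defect) = 5217031/10000000

P = 5217031/10000000 ≈ 52.17%


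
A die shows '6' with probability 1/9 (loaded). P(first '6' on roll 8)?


Geometric: P(X=8) = (1-p)^(k-1)×p = (8/9)^7×1/9 = 2097152/43046721

P(X=8) = 2097152/43046721 ≈ 4.87%


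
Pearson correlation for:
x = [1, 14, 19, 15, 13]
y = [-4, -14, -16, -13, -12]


n=5, Σx=62, Σy=-59, Σxy=-855, Σx²=952, Σy²=781
r = (5×(-855) - 62×(-59))/√((5×952 - 62²)(5×781 - (-59)²))
= -617/√(916×424) = -617/√388384 ≈ -617/623.2046 ≈ -0.9900

r ≈ -0.9900


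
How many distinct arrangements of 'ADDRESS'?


Letters: 7, freq: {'A': 1, 'D': 2, 'R': 1, 'E': 1, 'S': 2}
7!/(1!×2!×1!×1!×2!) = 5040/4 = 1260

1260


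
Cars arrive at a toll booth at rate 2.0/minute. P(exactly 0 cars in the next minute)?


Poisson(λ=2.0): P(X=0) = e^(-λ)×λ^k/k!
= e^(-2.0) × 2.0^0 / 0!
≈ 0.1353352832 × 1 / 1 ≈ 0.135335

P(X=0) ≈ 0.135335 ≈ 13.53%


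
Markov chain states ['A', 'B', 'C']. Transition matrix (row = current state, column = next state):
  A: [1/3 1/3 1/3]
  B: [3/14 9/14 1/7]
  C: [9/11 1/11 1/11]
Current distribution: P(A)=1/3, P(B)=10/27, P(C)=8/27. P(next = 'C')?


P(next=C) = Σᵢ P(now=i)×P(i→C)
= 1/3×1/3 + 10/27×1/7 + 8/27×1/11
= 1/9 + 10/189 + 8/297 = 397/2079

P = 397/2079 ≈ 0.1910


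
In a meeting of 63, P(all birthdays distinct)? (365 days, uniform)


P(all different) = Π(365-i)/365 for i=0..62
= (365/365)×(364/365)×...×(303/365)
= 0.003396

P ≈ 0.0034 ≈ 0.34%


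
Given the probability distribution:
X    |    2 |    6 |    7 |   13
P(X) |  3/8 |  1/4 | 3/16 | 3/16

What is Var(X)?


E[X] = 6
E[X²] = 411/8
Var(X) = E[X²] - (E[X])² = 411/8 - 36 = 123/8

Var(X) = 123/8 ≈ 15.3750


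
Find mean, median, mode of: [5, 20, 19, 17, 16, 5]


Sorted: [5, 5, 16, 17, 19, 20]
Mean = 82/6 = 41/3
Median = 33/2
Freq: {5: 2, 20: 1, 19: 1, 17: 1, 16: 1}
Mode: [5]

Mean=41/3, Median=33/2, Mode=5


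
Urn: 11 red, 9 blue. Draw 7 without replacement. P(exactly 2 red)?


Hypergeometric: C(11,2)×C(9,5)/C(20,7)
= 55×126/77520 = 231/2584

P(X=2) = 231/2584 ≈ 8.94%


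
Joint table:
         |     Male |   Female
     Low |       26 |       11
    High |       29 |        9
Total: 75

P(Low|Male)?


P(Low|Male) = 26/(26+29) = 26/55

P = 26/55 ≈ 47.27%


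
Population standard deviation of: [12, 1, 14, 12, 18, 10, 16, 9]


Mean = 92/8 = 23/2
  (12-23/2)²=1/4
  (1-23/2)²=441/4
  (14-23/2)²=25/4
  (12-23/2)²=1/4
  (18-23/2)²=169/4
  (10-23/2)²=9/4
  (16-23/2)²=81/4
  (9-23/2)²=25/4
Σ(x-μ)² = 188
σ² = 188/8 = 47/2

σ = √(47/2) ≈ 4.8477
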